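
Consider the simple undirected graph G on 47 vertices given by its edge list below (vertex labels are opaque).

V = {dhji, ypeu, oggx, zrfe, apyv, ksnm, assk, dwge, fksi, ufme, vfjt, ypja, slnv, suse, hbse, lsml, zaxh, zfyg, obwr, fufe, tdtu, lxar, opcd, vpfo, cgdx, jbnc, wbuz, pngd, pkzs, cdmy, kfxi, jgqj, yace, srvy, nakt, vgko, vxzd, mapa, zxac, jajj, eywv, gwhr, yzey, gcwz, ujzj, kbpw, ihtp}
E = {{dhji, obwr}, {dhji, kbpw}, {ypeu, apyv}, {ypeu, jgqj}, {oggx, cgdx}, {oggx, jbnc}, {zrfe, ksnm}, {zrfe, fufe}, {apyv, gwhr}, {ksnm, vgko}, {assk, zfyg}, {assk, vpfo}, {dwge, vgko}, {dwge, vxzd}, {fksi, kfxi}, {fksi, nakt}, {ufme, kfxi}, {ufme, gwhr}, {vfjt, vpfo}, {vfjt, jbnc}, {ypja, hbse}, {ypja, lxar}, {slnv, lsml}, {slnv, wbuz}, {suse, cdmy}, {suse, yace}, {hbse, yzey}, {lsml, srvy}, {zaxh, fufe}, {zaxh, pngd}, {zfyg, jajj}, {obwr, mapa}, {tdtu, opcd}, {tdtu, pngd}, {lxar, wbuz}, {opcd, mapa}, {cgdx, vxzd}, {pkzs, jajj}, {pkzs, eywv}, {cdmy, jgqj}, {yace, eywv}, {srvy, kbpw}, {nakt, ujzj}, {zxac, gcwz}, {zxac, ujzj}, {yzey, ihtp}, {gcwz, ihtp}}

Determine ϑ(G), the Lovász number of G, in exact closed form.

deg(cgdx) = 2; N(cgdx) = {oggx, vxzd}.
Vertex assk has 2 neighbors: zfyg, vpfo.
Vertex hbse has 2 neighbors: ypja, yzey.
N(obwr) = {dhji, mapa}, |N(obwr)| = 2.
47-vertex 2-regular graph: connected 2-regular on 47 ⇒ C_{47}.
A has 24 distinct eigenvalues ≈ [2.0, 1.98215, 1.92894, 1.8413, 1.7208, 1.5696, 1.39038, 1.18636, 0.96116, 0.71882, 0.46364, 0.20019, -0.06683, -0.33266, -0.59255, -0.84187, -1.07616, -1.29126, -1.4833, -1.64888, -1.78504, -1.88934, -1.95992, -1.99553].
Lovász (edge-transitive): ϑ = −47·(-2*cos(pi/47))/((2)−(-2*cos(pi/47))) = 47*cos(pi/47)/(cos(pi/47) + 1).
= 23.473731… (decimal).
23 ≤ 47*cos(pi/47)/(cos(pi/47) + 1) ≤ 24: both strict.

47*cos(pi/47)/(cos(pi/47) + 1)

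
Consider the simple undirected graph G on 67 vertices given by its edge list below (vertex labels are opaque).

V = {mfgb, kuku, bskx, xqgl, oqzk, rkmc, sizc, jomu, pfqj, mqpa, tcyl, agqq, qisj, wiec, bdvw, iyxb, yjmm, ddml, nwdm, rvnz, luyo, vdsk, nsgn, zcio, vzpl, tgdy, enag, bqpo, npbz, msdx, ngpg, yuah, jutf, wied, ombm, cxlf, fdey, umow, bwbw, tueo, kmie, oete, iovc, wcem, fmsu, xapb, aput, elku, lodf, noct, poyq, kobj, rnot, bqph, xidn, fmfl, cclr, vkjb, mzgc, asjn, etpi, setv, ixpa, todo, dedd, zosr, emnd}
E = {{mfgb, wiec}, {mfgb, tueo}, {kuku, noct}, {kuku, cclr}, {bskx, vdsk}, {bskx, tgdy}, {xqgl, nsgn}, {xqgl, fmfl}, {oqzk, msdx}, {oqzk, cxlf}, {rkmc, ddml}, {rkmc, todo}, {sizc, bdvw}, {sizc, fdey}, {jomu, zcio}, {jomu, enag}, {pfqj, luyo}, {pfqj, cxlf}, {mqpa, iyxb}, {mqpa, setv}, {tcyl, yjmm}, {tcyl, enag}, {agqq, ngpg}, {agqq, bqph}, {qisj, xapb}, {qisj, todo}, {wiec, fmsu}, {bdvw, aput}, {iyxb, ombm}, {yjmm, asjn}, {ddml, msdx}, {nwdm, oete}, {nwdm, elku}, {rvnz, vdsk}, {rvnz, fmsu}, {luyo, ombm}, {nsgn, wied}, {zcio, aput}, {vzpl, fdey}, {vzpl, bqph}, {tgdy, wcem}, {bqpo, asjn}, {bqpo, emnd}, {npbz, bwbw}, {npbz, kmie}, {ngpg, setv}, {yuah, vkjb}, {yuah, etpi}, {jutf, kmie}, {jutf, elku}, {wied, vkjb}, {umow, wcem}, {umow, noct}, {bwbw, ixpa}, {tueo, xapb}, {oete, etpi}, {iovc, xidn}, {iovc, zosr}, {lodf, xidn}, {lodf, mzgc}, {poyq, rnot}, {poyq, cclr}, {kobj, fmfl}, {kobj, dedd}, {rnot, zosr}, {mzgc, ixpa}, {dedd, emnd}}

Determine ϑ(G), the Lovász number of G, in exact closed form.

67*cos(pi/67)/(cos(pi/67) + 1)

deg(xqgl) = 2; N(xqgl) = {nsgn, fmfl}.
Vertex jutf has 2 neighbors: kmie, elku.
deg(tgdy) = 2; N(tgdy) = {bskx, wcem}.
deg(bdvw) = 2; N(bdvw) = {sizc, aput}.
deg(v) = 2 for all v (|V|=67); this is C_{67}, the 67-cycle.
A has 34 distinct eigenvalues ≈ [2.0, 1.9912, 1.9649, 1.9214, 1.8609, 1.7841, 1.6917, 1.5843, 1.4631, 1.3289, 1.1831, 1.0269, 0.8617, 0.6889, 0.5101, 0.3268, 0.1406, -0.0469, -0.2339, -0.4189, -0.6002, -0.7762, -0.9454, -1.1063, -1.2574, -1.3975, -1.5254, -1.6398, -1.7398, -1.8245, -1.8932, -1.9453, -1.9802, -1.9978].
Lovász (edge-transitive): ϑ = −67·(-2*cos(pi/67))/((2)−(-2*cos(pi/67))) = 67*cos(pi/67)/(cos(pi/67) + 1).
= 33.4815798… (decimal).
α=33, χ(Ḡ)=34; ϑ=67*cos(pi/67)/(cos(pi/67) + 1) lies between (both strict).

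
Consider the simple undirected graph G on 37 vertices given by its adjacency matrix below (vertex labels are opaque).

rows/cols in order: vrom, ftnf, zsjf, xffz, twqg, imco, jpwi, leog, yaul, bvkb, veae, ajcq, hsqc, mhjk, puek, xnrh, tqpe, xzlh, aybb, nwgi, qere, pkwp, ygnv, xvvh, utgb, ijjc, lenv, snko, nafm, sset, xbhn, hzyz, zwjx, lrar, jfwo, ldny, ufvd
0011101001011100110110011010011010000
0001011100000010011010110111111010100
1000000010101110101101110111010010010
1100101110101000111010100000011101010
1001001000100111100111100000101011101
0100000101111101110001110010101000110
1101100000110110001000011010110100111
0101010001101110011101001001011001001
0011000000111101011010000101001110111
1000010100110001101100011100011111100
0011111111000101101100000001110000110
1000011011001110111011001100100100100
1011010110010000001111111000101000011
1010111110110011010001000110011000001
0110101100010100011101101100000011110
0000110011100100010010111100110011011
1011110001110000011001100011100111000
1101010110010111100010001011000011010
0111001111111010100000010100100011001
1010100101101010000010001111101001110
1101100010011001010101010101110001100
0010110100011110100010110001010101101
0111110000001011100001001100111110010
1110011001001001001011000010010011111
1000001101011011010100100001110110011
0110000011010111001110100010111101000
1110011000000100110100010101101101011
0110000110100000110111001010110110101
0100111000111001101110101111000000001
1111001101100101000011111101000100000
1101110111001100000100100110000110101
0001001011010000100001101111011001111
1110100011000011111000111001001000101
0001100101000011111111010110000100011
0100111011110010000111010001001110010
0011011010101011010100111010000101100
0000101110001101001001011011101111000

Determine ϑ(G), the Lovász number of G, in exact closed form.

deg(xffz) = 18; N(xffz) = {vrom, ftnf, twqg, jpwi, leog, yaul, veae, hsqc, tqpe, xzlh, aybb, qere, ygnv, sset, xbhn, hzyz, lrar, ldny}.
Vertex zsjf has 18 neighbors: vrom, yaul, veae, hsqc, mhjk, puek, tqpe, aybb, nwgi, pkwp, ygnv, xvvh, ijjc, lenv, snko, sset, zwjx, ldny.
N(imco) = {ftnf, leog, bvkb, veae, ajcq, hsqc, mhjk, xnrh, tqpe, xzlh, pkwp, ygnv, xvvh, lenv, nafm, xbhn, jfwo, ldny}, |N(imco)| = 18.
Vertex aybb has 18 neighbors: ftnf, zsjf, xffz, jpwi, leog, yaul, bvkb, veae, ajcq, hsqc, puek, tqpe, xvvh, ijjc, nafm, zwjx, lrar, ufvd.
18-regular, N=37; strongly regular (37,18,8,9).
The 3 distinct eigenvalues: [18.0, 2.541, -3.541].
−37·(-sqrt(37)/2 - 1/2) / ((18)−(-sqrt(37)/2 - 1/2)) = sqrt(37) = ϑ(G).
ϑ(G) ≈ 6.0828.

sqrt(37)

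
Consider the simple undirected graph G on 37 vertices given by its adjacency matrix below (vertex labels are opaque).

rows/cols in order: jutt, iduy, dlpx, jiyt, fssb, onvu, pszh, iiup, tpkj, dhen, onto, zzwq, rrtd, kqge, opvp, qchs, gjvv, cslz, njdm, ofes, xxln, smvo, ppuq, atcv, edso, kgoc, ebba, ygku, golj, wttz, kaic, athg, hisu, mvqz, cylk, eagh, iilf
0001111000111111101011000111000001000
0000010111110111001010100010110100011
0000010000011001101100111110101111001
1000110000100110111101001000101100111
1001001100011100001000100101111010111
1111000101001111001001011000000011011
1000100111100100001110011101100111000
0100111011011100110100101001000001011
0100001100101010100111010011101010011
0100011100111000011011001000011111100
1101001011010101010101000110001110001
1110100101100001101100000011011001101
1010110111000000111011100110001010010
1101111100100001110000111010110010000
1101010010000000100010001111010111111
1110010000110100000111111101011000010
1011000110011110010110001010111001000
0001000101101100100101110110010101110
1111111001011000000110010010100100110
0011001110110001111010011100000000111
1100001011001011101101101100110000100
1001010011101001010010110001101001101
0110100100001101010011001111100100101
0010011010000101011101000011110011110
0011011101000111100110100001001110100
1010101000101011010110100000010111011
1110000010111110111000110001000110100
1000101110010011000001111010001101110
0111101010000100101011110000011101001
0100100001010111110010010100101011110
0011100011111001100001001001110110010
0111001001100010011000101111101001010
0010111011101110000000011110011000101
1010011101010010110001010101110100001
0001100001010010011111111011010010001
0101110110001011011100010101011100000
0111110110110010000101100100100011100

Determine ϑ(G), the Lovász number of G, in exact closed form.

sqrt(37)

deg(kgoc) = 18; N(kgoc) = {jutt, dlpx, fssb, pszh, onto, rrtd, opvp, qchs, cslz, ofes, xxln, ppuq, wttz, athg, hisu, mvqz, eagh, iilf}.
Vertex ebba has 18 neighbors: jutt, iduy, dlpx, tpkj, onto, zzwq, rrtd, kqge, opvp, gjvv, cslz, njdm, ppuq, atcv, ygku, athg, hisu, cylk.
deg(wttz) = 18; N(wttz) = {iduy, fssb, dhen, zzwq, kqge, opvp, qchs, gjvv, cslz, xxln, atcv, kgoc, golj, kaic, hisu, mvqz, cylk, eagh}.
Vertex dlpx has 18 neighbors: onvu, zzwq, rrtd, qchs, gjvv, njdm, ofes, ppuq, atcv, edso, kgoc, ebba, golj, kaic, athg, hisu, mvqz, iilf.
18-regular, N=37; SR(37,18,8,9) — a Paley graph.
Distinct eigenvalues (to 3 d.p.): [18.0, 2.541, -3.541].
Lovász: ϑ = −37(-sqrt(37)/2 - 1/2)/(18+-(-sqrt(37)/2 - 1/2)) = sqrt(37).
Numerically 6.0828.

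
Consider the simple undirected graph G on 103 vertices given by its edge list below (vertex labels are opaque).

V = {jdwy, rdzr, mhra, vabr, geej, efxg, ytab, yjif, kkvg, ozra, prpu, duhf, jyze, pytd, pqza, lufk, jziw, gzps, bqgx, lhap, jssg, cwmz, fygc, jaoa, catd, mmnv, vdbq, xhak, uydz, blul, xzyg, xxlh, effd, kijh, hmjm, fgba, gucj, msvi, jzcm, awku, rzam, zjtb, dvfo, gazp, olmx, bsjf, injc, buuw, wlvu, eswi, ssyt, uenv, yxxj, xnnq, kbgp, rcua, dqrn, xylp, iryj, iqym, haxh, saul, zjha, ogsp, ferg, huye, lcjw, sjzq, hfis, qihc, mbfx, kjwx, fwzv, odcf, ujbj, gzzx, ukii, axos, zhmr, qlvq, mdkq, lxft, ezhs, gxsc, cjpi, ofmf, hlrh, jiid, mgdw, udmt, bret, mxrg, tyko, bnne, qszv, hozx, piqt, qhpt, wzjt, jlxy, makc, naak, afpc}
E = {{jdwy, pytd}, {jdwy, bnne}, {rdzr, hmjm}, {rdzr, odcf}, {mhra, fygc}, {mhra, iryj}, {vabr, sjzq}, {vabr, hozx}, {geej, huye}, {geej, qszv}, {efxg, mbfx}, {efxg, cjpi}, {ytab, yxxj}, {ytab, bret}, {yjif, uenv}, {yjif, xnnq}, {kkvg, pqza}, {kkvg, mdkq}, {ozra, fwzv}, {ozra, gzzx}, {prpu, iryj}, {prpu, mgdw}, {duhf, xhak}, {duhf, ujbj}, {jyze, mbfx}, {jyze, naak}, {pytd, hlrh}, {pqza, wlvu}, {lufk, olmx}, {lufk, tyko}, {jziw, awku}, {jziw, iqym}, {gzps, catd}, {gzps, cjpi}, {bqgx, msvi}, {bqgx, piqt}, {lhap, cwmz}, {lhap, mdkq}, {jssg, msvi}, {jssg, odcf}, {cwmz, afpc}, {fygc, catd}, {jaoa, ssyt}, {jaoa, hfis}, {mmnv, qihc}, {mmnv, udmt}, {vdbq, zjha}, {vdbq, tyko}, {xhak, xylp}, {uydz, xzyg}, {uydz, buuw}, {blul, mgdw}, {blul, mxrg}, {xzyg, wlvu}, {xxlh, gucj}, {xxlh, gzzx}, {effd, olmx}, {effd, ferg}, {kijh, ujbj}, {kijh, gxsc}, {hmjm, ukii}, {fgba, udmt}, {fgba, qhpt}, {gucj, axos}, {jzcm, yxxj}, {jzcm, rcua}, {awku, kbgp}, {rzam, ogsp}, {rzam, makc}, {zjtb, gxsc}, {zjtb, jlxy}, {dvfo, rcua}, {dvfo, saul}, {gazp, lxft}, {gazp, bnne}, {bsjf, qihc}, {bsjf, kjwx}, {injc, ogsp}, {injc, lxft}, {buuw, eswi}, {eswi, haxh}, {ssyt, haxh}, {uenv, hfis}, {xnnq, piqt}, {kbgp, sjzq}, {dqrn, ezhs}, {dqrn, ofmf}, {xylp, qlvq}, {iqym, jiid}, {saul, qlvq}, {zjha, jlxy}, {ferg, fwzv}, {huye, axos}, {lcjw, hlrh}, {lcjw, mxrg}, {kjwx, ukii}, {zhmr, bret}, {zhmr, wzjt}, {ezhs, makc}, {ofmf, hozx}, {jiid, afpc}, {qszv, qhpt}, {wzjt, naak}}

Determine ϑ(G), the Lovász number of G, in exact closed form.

103*cos(pi/103)/(cos(pi/103) + 1)

Vertex effd has 2 neighbors: olmx, ferg.
deg(zhmr) = 2; N(zhmr) = {bret, wzjt}.
N(ujbj) = {duhf, kijh}, |N(ujbj)| = 2.
deg(ofmf) = 2; N(ofmf) = {dqrn, hozx}.
deg(v) = 2 for all v (|V|=103); connected 2-regular on 103 ⇒ C_{103}.
A has 52 distinct eigenvalues ≈ [2.0, 1.99628, 1.98513, 1.9666, 1.94076, 1.90769, 1.86752, 1.82041, 1.76653, 1.70608, 1.63928, 1.56638, 1.48765, 1.40339, 1.31391, 1.21954, 1.12063, 1.01756, 0.9107, 0.80045, 0.68722, 0.57144, 0.45353, 0.33394, 0.2131, 0.09147, -0.0305, -0.15236, -0.27365, -0.39392, -0.51273, -0.62963, -0.74418, -0.85597, -0.96458, -1.06959, -1.17063, -1.26731, -1.35928, -1.44619, -1.52772, -1.60357, -1.67345, -1.73711, -1.79431, -1.84483, -1.88849, -1.92512, -1.95459, -1.97679, -1.99163, -1.99907].
Lovász (edge-transitive): ϑ = −103·(-2*cos(pi/103))/((2)−(-2*cos(pi/103))) = 103*cos(pi/103)/(cos(pi/103) + 1).
= 51.488020… (decimal).
Sandwich: α(G)=51 ≤ ϑ(G)=103*cos(pi/103)/(cos(pi/103) + 1) ≤ χ(Ḡ)=52 (both strict).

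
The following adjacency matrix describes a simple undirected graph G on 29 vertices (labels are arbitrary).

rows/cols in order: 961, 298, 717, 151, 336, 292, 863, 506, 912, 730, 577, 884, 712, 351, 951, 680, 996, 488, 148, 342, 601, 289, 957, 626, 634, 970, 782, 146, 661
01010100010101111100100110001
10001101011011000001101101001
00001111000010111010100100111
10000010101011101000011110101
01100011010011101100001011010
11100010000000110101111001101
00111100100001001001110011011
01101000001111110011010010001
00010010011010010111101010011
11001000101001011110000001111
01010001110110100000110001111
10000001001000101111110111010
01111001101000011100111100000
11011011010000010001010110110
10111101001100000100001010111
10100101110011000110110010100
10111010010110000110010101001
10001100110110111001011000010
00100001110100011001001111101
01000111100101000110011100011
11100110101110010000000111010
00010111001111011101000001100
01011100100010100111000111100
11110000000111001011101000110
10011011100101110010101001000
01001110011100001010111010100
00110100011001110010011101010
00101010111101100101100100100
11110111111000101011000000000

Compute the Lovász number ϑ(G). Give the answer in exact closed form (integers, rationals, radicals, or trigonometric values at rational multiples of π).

N(782) = {717, 151, 292, 730, 577, 351, 951, 680, 148, 289, 957, 626, 970, 146}, |N(782)| = 14.
Vertex 680 has 14 neighbors: 961, 717, 292, 506, 912, 730, 712, 351, 488, 148, 601, 289, 634, 782.
N(289) = {151, 292, 863, 506, 577, 884, 712, 351, 680, 996, 488, 342, 970, 782}, |N(289)| = 14.
Vertex 351 has 14 neighbors: 961, 298, 151, 336, 863, 506, 730, 680, 342, 289, 626, 634, 782, 146.
G on 29 vertices is 14-regular; SR(29,14,6,7) — a Paley graph.
A has 3 distinct eigenvalues ≈ [14.0, 2.192582, -3.192582].
With N=29: ϑ(G) = 29·(-(-sqrt(29)/2 - 1/2))/(14−(-sqrt(29)/2 - 1/2)) = sqrt(29).
Numerically 5.3852.

sqrt(29)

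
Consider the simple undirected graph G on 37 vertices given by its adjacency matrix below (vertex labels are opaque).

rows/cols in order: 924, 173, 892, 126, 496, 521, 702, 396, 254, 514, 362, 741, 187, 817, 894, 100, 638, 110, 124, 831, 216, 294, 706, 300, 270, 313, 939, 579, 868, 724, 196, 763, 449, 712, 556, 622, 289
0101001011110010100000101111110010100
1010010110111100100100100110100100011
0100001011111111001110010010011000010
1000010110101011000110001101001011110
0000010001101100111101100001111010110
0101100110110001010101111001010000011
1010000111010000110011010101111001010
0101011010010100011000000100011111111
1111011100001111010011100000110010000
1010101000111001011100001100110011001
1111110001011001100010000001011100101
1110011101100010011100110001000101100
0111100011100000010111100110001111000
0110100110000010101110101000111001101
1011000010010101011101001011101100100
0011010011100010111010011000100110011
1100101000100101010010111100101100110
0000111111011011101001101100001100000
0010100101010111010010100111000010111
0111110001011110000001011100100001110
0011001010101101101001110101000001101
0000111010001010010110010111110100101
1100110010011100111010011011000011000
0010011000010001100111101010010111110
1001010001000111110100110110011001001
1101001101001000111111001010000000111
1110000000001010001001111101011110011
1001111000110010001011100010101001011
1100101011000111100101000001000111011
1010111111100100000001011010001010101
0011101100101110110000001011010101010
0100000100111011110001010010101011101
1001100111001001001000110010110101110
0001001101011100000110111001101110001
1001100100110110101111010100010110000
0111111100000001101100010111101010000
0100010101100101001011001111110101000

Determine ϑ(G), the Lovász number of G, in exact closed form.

Vertex 126 has 18 neighbors: 924, 521, 396, 254, 362, 187, 894, 100, 831, 216, 270, 313, 579, 196, 449, 712, 556, 622.
N(706) = {924, 173, 496, 521, 254, 741, 187, 817, 638, 110, 124, 216, 300, 270, 939, 579, 449, 712}, |N(706)| = 18.
N(702) = {924, 892, 396, 254, 514, 741, 638, 110, 216, 294, 300, 313, 579, 868, 724, 196, 712, 622}, |N(702)| = 18.
N(868) = {924, 173, 496, 702, 254, 514, 817, 894, 100, 638, 831, 294, 579, 763, 449, 712, 622, 289}, |N(868)| = 18.
Regular of degree 18 on 37 vertices: Paley(37): SR with (k,λ,μ)=(18,8,9).
The 3 distinct eigenvalues: [18.0, 2.54138, -3.54138].
With N=37: ϑ(G) = 37·(-(-sqrt(37)/2 - 1/2))/(18−(-sqrt(37)/2 - 1/2)) = sqrt(37).
ϑ(G) ≈ 6.0827625.

sqrt(37)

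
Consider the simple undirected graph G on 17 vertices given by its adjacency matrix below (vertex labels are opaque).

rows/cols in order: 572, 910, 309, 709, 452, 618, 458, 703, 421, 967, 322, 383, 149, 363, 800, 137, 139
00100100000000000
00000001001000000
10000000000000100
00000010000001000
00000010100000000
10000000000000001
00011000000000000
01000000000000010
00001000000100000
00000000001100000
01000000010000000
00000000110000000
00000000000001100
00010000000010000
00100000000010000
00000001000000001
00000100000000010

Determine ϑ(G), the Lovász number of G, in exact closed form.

deg(967) = 2; N(967) = {322, 383}.
Vertex 910 has 2 neighbors: 703, 322.
N(572) = {309, 618}, |N(572)| = 2.
Vertex 421 has 2 neighbors: 452, 383.
Every vertex has degree 2 (N=17); a single 17-cycle (edge-transitive).
The 9 distinct eigenvalues: [2.0, 1.865, 1.478, 0.891, 0.185, -0.547, -1.205, -1.7, -1.966].
With N=17: ϑ(G) = 17·(-(-1)*2*cos(pi/17))/(2−(-2*cos(pi/17))) = 17*cos(pi/17)/(cos(pi/17) + 1).
ϑ(G) ≈ 8.42701.
Sandwich: α(G)=8 ≤ ϑ(G)=17*cos(pi/17)/(cos(pi/17) + 1) ≤ χ(Ḡ)=9 (both strict).

17*cos(pi/17)/(cos(pi/17) + 1)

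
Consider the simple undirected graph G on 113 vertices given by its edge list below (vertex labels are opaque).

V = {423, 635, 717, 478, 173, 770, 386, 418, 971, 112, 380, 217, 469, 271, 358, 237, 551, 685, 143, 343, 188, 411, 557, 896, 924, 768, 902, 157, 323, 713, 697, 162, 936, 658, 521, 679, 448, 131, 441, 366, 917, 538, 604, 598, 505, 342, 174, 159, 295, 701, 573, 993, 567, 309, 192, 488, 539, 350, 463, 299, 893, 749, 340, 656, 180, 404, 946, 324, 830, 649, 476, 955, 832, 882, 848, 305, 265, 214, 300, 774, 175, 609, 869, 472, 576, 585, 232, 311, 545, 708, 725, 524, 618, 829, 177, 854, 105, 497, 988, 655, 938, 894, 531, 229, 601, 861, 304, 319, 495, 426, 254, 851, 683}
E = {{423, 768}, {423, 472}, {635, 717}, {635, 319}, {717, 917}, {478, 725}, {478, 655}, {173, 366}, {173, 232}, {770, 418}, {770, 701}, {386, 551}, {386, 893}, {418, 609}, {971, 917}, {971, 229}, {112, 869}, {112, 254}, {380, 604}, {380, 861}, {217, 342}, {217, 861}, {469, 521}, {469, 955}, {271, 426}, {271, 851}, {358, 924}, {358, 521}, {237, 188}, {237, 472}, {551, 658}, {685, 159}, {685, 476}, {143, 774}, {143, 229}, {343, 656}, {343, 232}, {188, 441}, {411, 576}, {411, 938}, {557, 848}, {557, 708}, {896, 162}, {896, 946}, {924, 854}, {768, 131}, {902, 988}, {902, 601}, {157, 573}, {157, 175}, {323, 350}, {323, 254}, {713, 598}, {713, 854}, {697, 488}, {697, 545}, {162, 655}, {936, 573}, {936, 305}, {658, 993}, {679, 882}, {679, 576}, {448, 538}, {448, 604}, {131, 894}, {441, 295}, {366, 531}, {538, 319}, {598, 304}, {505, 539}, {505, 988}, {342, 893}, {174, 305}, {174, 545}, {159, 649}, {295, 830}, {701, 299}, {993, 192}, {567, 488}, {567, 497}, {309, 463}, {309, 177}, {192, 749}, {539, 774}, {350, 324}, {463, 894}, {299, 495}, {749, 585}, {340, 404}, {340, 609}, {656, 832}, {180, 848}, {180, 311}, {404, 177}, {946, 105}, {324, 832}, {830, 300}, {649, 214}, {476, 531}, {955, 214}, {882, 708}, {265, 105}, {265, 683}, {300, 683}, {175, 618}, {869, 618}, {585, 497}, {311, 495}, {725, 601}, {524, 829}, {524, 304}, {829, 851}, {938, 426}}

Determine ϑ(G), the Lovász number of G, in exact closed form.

113*cos(pi/113)/(cos(pi/113) + 1)

deg(232) = 2; N(232) = {173, 343}.
N(358) = {924, 521}, |N(358)| = 2.
N(340) = {404, 609}, |N(340)| = 2.
Vertex 576 has 2 neighbors: 411, 679.
2-regular, N=113; the odd cycle C_{113}.
A has 57 distinct eigenvalues ≈ [2.0, 1.9969, 1.9876, 1.9722, 1.9507, 1.9232, 1.8897, 1.8504, 1.8054, 1.7548, 1.6987, 1.6374, 1.5711, 1.4999, 1.424, 1.3438, 1.2594, 1.1711, 1.0792, 0.9839, 0.8856, 0.7846, 0.6811, 0.5756, 0.4682, 0.3595, 0.2496, 0.1389, 0.0278, -0.0834, -0.1943, -0.3046, -0.414, -0.5221, -0.6286, -0.7331, -0.8354, -0.9351, -1.0319, -1.1255, -1.2157, -1.3021, -1.3844, -1.4625, -1.5361, -1.6049, -1.6687, -1.7274, -1.7807, -1.8286, -1.8708, -1.9072, -1.9377, -1.9622, -1.9807, -1.993, -1.9992].
−113·(-2*cos(pi/113)) / ((2)−(-2*cos(pi/113))) = 113*cos(pi/113)/(cos(pi/113) + 1) = ϑ(G).
≈ 56.489081 (to 6 d.p.).
56 ≤ 113*cos(pi/113)/(cos(pi/113) + 1) ≤ 57: both strict.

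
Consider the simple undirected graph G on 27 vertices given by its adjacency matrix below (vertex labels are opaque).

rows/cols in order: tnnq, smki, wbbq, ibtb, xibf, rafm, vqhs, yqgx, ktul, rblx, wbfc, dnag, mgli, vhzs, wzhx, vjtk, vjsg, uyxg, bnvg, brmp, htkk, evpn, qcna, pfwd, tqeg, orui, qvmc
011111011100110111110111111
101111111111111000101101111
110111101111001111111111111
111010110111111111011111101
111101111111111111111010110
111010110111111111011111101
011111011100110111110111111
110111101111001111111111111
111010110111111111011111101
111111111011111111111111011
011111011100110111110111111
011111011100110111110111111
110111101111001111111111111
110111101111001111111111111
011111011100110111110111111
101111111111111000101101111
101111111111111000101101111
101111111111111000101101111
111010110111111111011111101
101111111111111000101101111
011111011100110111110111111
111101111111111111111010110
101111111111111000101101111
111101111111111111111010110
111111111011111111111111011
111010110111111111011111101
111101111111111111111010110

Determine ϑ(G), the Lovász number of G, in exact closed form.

6

Vertex wbfc has 21 neighbors: smki, wbbq, ibtb, xibf, rafm, yqgx, ktul, rblx, mgli, vhzs, vjtk, vjsg, uyxg, bnvg, brmp, evpn, qcna, pfwd, tqeg, orui, qvmc.
deg(evpn) = 23; N(evpn) = {tnnq, smki, wbbq, ibtb, rafm, vqhs, yqgx, ktul, rblx, wbfc, dnag, mgli, vhzs, wzhx, vjtk, vjsg, uyxg, bnvg, brmp, htkk, qcna, tqeg, orui}.
Vertex qvmc has 23 neighbors: tnnq, smki, wbbq, ibtb, rafm, vqhs, yqgx, ktul, rblx, wbfc, dnag, mgli, vhzs, wzhx, vjtk, vjsg, uyxg, bnvg, brmp, htkk, qcna, tqeg, orui.
Vertex brmp has 21 neighbors: tnnq, wbbq, ibtb, xibf, rafm, vqhs, yqgx, ktul, rblx, wbfc, dnag, mgli, vhzs, wzhx, bnvg, htkk, evpn, pfwd, tqeg, orui, qvmc.
G = K_{6,6,5,4,4,2}: α = 6 = χ(Ḡ), so ϑ = 6.
= 6.00000… (decimal).
α=6, χ(Ḡ)=6; ϑ=6 lies between (collapsed).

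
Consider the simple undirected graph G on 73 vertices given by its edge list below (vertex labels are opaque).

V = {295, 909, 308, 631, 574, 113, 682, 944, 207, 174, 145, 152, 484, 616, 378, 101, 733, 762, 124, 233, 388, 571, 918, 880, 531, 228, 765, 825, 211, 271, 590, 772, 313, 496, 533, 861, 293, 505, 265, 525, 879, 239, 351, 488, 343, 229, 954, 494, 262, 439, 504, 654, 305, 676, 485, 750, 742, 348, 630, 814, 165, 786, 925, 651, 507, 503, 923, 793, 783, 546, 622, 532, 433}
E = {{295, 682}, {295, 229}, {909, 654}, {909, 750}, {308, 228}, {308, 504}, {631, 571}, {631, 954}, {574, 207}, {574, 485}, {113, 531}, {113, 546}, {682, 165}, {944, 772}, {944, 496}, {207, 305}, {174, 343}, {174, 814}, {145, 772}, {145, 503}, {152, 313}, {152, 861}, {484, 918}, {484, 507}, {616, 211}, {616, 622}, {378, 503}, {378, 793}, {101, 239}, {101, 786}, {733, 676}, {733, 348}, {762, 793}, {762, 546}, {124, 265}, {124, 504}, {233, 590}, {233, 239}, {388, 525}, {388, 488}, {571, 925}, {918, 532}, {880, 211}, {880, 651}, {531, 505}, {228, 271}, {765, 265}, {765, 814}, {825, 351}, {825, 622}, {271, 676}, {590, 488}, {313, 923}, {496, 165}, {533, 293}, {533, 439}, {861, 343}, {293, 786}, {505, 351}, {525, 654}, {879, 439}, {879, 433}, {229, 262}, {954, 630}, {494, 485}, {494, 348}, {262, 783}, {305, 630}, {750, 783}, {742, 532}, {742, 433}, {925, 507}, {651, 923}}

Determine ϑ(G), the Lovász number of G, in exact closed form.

73*cos(pi/73)/(cos(pi/73) + 1)

N(505) = {531, 351}, |N(505)| = 2.
Vertex 733 has 2 neighbors: 676, 348.
Vertex 944 has 2 neighbors: 772, 496.
Vertex 378 has 2 neighbors: 503, 793.
G on 73 vertices is 2-regular; this is C_{73}, the 73-cycle.
The 37 distinct eigenvalues: [2.0, 1.992596, 1.97044, 1.933696, 1.882635, 1.817635, 1.739179, 1.647846, 1.544313, 1.429347, 1.303798, 1.168596, 1.024743, 0.873302, 0.715396, 0.552194, 0.384903, 0.214763, 0.043032, -0.129017, -0.300111, -0.468983, -0.634383, -0.795086, -0.949902, -1.097686, -1.237343, -1.367839, -1.488208, -1.597559, -1.695082, -1.780055, -1.85185, -1.909934, -1.953877, -1.983355, -1.998148].
Lovász (edge-transitive): ϑ = −73·(-2*cos(pi/73))/((2)−(-2*cos(pi/73))) = 73*cos(pi/73)/(cos(pi/73) + 1).
Numerically 36.48309.
α=36, χ(Ḡ)=37; ϑ=73*cos(pi/73)/(cos(pi/73) + 1) lies between (both strict).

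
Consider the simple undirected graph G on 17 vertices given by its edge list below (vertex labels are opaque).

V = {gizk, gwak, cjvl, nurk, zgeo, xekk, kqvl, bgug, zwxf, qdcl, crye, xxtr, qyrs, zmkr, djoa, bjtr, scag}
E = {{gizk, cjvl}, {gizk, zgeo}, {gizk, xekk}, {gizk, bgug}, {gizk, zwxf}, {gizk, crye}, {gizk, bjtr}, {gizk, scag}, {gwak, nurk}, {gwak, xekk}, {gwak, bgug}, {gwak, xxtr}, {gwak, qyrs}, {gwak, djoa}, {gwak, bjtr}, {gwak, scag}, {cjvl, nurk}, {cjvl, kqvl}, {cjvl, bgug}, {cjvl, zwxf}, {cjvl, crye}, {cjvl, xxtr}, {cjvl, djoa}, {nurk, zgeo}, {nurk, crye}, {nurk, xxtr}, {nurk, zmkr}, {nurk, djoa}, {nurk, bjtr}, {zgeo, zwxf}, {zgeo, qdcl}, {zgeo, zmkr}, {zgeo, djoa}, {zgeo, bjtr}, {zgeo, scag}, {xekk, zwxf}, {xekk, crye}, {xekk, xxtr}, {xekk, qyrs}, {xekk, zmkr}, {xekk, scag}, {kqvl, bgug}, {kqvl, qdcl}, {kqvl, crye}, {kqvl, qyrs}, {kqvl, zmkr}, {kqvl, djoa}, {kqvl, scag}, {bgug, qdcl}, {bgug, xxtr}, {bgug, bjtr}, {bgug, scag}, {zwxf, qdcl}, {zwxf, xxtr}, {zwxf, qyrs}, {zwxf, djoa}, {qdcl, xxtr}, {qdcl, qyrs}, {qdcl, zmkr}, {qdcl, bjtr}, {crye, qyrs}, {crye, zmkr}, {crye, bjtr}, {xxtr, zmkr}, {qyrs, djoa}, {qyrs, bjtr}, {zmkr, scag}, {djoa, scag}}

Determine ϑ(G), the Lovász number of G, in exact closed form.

sqrt(17)

Vertex qdcl has 8 neighbors: zgeo, kqvl, bgug, zwxf, xxtr, qyrs, zmkr, bjtr.
N(scag) = {gizk, gwak, zgeo, xekk, kqvl, bgug, zmkr, djoa}, |N(scag)| = 8.
Vertex qyrs has 8 neighbors: gwak, xekk, kqvl, zwxf, qdcl, crye, djoa, bjtr.
N(bgug) = {gizk, gwak, cjvl, kqvl, qdcl, xxtr, bjtr, scag}, |N(bgug)| = 8.
17-vertex 8-regular graph: Paley(17): SR with (k,λ,μ)=(8,3,4).
Distinct eigenvalues (to 6 d.p.): [8.0, 1.561553, -2.561553].
Lovász (edge-transitive): ϑ = −17·(-sqrt(17)/2 - 1/2)/((8)−(-sqrt(17)/2 - 1/2)) = sqrt(17).
ϑ(G) ≈ 4.123106.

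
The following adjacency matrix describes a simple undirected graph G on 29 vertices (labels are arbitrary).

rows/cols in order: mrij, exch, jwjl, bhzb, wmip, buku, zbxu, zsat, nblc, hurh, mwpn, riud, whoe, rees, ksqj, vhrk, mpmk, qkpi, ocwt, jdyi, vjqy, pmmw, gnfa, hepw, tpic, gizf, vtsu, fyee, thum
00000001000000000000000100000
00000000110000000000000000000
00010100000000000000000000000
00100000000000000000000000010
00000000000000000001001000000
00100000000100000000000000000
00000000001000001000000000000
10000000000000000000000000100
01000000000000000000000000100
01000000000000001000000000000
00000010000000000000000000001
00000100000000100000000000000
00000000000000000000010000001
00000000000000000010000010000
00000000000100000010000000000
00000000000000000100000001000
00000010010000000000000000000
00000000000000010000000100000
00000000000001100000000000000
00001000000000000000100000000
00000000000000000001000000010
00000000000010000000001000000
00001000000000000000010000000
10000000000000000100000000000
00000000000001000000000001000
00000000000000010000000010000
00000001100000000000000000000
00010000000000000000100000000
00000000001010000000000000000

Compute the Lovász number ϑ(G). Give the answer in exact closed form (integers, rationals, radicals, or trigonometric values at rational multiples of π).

deg(buku) = 2; N(buku) = {jwjl, riud}.
Vertex hurh has 2 neighbors: exch, mpmk.
Vertex jwjl has 2 neighbors: bhzb, buku.
Vertex vjqy has 2 neighbors: jdyi, fyee.
2-regular, N=29; this is C_{29}, the 29-cycle.
A has 15 distinct eigenvalues ≈ [2.0, 1.953241, 1.815151, 1.592186, 1.294773, 0.936817, 0.535057, 0.108278, -0.323564, -0.740276, -1.122374, -1.451991, -1.713714, -1.895306, -1.988276].
Lovász: ϑ = −29(-2*cos(pi/29))/(2+-(-1)*2*cos(pi/29)) = 29*cos(pi/29)/(cos(pi/29) + 1).
ϑ(G) ≈ 14.457375255.
Sandwich: α(G)=14 ≤ ϑ(G)=29*cos(pi/29)/(cos(pi/29) + 1) ≤ χ(Ḡ)=15 (both strict).

29*cos(pi/29)/(cos(pi/29) + 1)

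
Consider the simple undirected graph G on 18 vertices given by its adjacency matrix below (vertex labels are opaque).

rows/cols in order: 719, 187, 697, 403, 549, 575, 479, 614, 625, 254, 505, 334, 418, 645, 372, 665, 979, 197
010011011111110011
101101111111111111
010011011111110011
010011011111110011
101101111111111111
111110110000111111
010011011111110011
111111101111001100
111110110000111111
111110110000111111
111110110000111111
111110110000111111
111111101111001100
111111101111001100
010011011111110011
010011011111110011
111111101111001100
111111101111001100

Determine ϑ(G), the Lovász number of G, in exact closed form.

deg(614) = 13; N(614) = {719, 187, 697, 403, 549, 575, 479, 625, 254, 505, 334, 372, 665}.
N(334) = {719, 187, 697, 403, 549, 479, 614, 418, 645, 372, 665, 979, 197}, |N(334)| = 13.
Vertex 645 has 13 neighbors: 719, 187, 697, 403, 549, 575, 479, 625, 254, 505, 334, 372, 665.
Vertex 979 has 13 neighbors: 719, 187, 697, 403, 549, 575, 479, 625, 254, 505, 334, 372, 665.
G = K_{6,5,5,2}: α = 6 = χ(Ḡ), so ϑ = 6.
ϑ(G) ≈ 6.0000.
Sandwich: α(G)=6 ≤ ϑ(G)=6 ≤ χ(Ḡ)=6 (collapsed).

6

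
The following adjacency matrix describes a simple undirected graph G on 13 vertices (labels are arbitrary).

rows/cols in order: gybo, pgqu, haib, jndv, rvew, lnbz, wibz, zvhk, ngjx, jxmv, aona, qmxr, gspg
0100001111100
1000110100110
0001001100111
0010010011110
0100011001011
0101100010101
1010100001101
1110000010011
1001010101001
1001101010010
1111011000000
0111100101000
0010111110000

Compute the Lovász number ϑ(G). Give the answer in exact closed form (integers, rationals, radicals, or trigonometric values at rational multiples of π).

deg(lnbz) = 6; N(lnbz) = {pgqu, jndv, rvew, ngjx, aona, gspg}.
N(pgqu) = {gybo, rvew, lnbz, zvhk, aona, qmxr}, |N(pgqu)| = 6.
deg(zvhk) = 6; N(zvhk) = {gybo, pgqu, haib, ngjx, qmxr, gspg}.
N(gybo) = {pgqu, wibz, zvhk, ngjx, jxmv, aona}, |N(gybo)| = 6.
G on 13 vertices is 6-regular; Paley(13): SR with (k,λ,μ)=(6,2,3).
spec(A) ≈ [6.0, 1.303, -2.303] (distinct, 3 d.p.).
With N=13: ϑ(G) = 13·(-(-sqrt(13)/2 - 1/2))/(6−(-sqrt(13)/2 - 1/2)) = sqrt(13).
≈ 3.605551275 (to 9 d.p.).

sqrt(13)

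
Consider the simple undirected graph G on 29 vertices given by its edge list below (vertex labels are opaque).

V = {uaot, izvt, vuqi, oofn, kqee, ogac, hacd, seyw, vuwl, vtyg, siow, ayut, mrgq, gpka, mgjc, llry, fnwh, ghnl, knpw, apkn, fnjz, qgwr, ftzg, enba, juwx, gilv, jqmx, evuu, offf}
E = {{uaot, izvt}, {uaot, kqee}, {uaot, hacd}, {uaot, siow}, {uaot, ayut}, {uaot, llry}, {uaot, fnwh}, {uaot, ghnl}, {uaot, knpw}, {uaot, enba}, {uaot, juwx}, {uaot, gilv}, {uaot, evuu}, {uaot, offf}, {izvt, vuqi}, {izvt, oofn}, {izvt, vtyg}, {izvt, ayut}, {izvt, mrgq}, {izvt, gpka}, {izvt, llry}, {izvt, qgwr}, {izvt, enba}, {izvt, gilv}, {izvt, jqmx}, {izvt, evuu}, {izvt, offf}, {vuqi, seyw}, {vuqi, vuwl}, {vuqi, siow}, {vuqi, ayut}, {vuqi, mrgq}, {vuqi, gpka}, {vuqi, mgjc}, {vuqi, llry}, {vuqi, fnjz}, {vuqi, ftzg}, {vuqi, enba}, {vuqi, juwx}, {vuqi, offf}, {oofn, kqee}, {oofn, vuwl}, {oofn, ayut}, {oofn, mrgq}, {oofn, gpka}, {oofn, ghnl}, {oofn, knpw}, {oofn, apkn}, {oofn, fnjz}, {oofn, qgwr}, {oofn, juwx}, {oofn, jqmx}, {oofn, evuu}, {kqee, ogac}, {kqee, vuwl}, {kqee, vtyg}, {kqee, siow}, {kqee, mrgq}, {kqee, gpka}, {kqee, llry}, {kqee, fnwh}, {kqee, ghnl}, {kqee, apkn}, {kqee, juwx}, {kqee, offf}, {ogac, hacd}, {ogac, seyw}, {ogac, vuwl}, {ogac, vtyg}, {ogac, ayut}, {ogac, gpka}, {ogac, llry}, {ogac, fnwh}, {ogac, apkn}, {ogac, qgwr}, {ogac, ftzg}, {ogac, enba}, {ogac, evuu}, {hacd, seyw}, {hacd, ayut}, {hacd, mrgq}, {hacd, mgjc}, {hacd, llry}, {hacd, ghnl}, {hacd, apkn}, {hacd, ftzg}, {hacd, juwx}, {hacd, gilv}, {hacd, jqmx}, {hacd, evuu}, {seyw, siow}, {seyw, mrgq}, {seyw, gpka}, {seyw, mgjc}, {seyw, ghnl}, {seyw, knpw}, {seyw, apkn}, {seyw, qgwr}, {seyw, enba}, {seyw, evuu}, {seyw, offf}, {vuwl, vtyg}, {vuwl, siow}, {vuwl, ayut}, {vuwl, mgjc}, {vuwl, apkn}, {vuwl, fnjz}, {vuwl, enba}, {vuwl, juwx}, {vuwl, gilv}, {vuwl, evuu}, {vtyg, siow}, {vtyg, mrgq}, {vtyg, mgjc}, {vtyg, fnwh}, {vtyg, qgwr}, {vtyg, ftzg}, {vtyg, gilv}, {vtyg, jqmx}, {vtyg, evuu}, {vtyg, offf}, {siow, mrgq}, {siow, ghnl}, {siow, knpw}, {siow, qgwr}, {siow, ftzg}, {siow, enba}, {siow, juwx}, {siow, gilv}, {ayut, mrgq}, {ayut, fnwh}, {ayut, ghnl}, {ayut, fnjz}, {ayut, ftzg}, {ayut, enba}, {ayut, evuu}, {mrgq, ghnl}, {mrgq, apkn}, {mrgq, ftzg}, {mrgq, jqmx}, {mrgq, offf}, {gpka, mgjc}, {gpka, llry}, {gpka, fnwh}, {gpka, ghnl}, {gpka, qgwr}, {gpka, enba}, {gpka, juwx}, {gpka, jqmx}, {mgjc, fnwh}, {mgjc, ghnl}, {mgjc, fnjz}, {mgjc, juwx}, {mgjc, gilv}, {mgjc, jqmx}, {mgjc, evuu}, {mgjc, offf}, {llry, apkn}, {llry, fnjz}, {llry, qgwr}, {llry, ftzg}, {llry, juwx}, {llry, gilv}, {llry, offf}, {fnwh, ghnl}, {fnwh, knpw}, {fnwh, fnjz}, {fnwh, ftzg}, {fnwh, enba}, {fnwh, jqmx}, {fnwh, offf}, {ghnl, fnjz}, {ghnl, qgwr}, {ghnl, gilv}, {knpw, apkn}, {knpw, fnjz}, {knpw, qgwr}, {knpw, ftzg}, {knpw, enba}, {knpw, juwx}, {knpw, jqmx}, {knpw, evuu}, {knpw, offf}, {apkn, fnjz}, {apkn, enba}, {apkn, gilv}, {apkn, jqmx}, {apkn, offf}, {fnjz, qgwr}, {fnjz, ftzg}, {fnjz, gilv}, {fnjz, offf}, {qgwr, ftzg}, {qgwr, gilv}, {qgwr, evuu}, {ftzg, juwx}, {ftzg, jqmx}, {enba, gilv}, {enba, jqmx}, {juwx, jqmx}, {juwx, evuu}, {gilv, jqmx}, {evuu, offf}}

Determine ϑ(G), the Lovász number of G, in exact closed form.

sqrt(29)

N(izvt) = {uaot, vuqi, oofn, vtyg, ayut, mrgq, gpka, llry, qgwr, enba, gilv, jqmx, evuu, offf}, |N(izvt)| = 14.
N(seyw) = {vuqi, ogac, hacd, siow, mrgq, gpka, mgjc, ghnl, knpw, apkn, qgwr, enba, evuu, offf}, |N(seyw)| = 14.
Vertex oofn has 14 neighbors: izvt, kqee, vuwl, ayut, mrgq, gpka, ghnl, knpw, apkn, fnjz, qgwr, juwx, jqmx, evuu.
deg(jqmx) = 14; N(jqmx) = {izvt, oofn, hacd, vtyg, mrgq, gpka, mgjc, fnwh, knpw, apkn, ftzg, enba, juwx, gilv}.
G on 29 vertices is 14-regular; strongly regular (29,14,6,7).
spec(A) ≈ [14.0, 2.19258, -3.19258] (distinct, 5 d.p.).
Lovász (edge-transitive): ϑ = −29·(-sqrt(29)/2 - 1/2)/((14)−(-sqrt(29)/2 - 1/2)) = sqrt(29).
≈ 5.385164807 (to 9 d.p.).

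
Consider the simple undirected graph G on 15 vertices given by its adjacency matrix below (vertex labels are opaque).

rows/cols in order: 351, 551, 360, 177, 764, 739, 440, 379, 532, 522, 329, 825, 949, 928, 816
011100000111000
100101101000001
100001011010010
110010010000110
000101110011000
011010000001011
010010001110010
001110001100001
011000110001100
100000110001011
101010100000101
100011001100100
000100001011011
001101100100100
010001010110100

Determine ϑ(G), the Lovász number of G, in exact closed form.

deg(928) = 6; N(928) = {360, 177, 739, 440, 522, 949}.
deg(351) = 6; N(351) = {551, 360, 177, 522, 329, 825}.
N(739) = {551, 360, 764, 825, 928, 816}, |N(739)| = 6.
deg(949) = 6; N(949) = {177, 532, 329, 825, 928, 816}.
Every vertex has degree 6 (N=15); Kneser-type, 2-subsets of [6].
spec(A) ≈ [6.0, 1.0, -3.0] (distinct, 5 d.p.).
With N=15: ϑ(G) = 15·(-1*(-3))/(6−(-3)) = 5.
≈ 5.0000000 (to 7 d.p.).

5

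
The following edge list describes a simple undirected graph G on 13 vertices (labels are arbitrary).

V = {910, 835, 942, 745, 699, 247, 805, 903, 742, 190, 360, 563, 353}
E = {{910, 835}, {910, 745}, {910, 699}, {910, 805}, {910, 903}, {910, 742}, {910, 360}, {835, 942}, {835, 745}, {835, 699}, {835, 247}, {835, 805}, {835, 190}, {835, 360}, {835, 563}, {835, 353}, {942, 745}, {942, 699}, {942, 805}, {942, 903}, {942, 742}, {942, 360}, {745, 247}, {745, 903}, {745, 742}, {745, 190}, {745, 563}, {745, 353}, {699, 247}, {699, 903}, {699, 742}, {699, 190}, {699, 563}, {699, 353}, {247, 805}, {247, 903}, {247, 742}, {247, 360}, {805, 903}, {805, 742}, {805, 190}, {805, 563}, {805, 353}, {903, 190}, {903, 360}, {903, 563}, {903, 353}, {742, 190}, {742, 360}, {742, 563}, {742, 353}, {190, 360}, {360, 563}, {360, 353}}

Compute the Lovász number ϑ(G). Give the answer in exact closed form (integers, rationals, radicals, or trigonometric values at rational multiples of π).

6

deg(910) = 7; N(910) = {835, 745, 699, 805, 903, 742, 360}.
N(835) = {910, 942, 745, 699, 247, 805, 190, 360, 563, 353}, |N(835)| = 10.
Vertex 353 has 7 neighbors: 835, 745, 699, 805, 903, 742, 360.
N(942) = {835, 745, 699, 805, 903, 742, 360}, |N(942)| = 7.
Complete multipartite on [6, 4, 3]: sandwich collapses at ϑ=6.
= 6.0000000… (decimal).
6 ≤ 6 ≤ 6: collapsed.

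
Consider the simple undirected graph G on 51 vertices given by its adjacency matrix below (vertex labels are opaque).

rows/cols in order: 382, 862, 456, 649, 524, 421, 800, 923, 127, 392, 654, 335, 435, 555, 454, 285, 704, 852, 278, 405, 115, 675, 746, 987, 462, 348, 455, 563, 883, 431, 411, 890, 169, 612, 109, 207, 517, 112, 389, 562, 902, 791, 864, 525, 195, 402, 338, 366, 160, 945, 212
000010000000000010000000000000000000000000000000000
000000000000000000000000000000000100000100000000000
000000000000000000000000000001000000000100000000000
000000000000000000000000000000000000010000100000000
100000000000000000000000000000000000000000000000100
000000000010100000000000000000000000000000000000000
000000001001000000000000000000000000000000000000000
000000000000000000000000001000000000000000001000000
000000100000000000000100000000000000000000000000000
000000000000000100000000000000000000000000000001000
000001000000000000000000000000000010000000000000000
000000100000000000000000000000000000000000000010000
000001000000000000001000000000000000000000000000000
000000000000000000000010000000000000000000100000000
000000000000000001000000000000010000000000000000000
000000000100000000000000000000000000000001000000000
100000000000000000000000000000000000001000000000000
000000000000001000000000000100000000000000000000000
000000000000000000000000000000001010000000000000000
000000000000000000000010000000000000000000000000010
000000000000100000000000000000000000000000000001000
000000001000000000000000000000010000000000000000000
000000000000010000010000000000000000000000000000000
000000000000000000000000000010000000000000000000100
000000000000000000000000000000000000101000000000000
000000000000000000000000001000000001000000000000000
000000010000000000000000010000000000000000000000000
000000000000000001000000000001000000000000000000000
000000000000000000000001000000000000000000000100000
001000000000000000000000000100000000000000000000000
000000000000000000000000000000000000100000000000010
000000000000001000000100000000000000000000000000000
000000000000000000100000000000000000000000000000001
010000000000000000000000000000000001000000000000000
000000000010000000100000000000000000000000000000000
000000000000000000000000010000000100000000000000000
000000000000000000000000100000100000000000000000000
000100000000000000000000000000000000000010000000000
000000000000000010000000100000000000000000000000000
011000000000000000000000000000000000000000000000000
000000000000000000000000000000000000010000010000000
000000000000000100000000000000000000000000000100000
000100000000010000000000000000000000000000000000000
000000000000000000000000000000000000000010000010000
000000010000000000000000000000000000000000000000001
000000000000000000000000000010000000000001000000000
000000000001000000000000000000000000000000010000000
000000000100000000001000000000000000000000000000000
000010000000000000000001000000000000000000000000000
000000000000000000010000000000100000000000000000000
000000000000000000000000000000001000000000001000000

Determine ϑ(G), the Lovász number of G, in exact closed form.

51*cos(pi/51)/(cos(pi/51) + 1)

N(366) = {392, 115}, |N(366)| = 2.
N(421) = {654, 435}, |N(421)| = 2.
deg(278) = 2; N(278) = {169, 109}.
Vertex 883 has 2 neighbors: 987, 402.
2-regular, N=51; connected 2-regular on 51 ⇒ C_{51}.
The 26 distinct eigenvalues: [2.0, 1.984841, 1.939594, 1.864944, 1.762024, 1.632394, 1.478018, 1.301237, 1.10473, 0.891477, 0.66471, 0.427866, 0.184537, -0.06159, -0.306783, -0.547326, -0.779572, -1.0, -1.205269, -1.392268, -1.558161, -1.700434, -1.816931, -1.905884, -1.965946, -1.996207].
ϑ = −N·λ_min/(λ_max−λ_min) = −51·(-2*cos(pi/51))/(2−(-2*cos(pi/51))) = 51*cos(pi/51)/(cos(pi/51) + 1).
= 25.47579… (decimal).
Check 25 ≤ 51*cos(pi/51)/(cos(pi/51) + 1) ≤ 26: both strict.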